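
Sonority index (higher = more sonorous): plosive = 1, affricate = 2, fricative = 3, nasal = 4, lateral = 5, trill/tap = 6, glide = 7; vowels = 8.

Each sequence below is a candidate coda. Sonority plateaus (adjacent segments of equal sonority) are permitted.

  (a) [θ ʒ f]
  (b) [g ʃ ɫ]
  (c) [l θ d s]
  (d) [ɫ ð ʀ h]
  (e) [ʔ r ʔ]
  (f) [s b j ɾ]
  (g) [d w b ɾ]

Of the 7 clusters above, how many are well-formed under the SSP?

1

(a) 3-3-3 → obeys
(b) 1-3-5 → violates
(c) 5-3-1-3 → violates
(d) 5-3-6-3 → violates
(e) 1-6-1 → violates
(f) 3-1-7-6 → violates
(g) 1-7-1-6 → violates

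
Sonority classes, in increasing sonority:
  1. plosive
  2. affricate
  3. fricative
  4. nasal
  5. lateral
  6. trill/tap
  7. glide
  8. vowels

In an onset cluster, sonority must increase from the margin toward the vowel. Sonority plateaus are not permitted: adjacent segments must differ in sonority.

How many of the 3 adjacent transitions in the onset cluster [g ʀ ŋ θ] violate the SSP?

/g/: plosive = 1.
/ʀ/: trill/tap = 6.
/ŋ/: nasal = 4.
/θ/: fricative = 3.
/g/→/ʀ/: 1→6 (rises) — ok.
/ʀ/→/ŋ/: 6→4 (does not rise) — violation.
/ŋ/→/θ/: 4→3 (does not rise) — violation.

2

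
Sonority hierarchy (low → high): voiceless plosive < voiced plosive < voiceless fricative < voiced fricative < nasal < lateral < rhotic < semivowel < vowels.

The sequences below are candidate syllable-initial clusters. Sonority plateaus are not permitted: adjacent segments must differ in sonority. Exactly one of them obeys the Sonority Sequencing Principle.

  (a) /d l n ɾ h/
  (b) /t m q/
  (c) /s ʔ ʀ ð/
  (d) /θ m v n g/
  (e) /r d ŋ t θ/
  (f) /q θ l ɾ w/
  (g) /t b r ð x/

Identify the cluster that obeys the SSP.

(a) sonority 2-6-5-7-3: ill-formed.
(b) sonority 1-5-1: ill-formed.
(c) sonority 3-1-7-4: ill-formed.
(d) sonority 3-5-4-5-2: ill-formed.
(e) sonority 7-2-5-1-3: ill-formed.
(f) sonority 1-3-6-7-8: well-formed.
(g) sonority 1-2-7-4-3: ill-formed.

f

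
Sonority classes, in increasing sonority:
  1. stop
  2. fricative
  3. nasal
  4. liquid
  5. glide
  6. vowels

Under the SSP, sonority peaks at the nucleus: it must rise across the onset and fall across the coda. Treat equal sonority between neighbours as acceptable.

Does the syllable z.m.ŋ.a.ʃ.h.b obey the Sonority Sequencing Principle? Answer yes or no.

Onset: /z/ is a fricative (sonority 2), /m/ is a nasal (sonority 3), /ŋ/ is a nasal (sonority 3); then the nucleus /a/ (sonority 6).
Onset profile 2-3-3-6 — rises to the nucleus.
Coda: /ʃ/ is a fricative (sonority 2), /h/ is a fricative (sonority 2), /b/ is a stop (sonority 1).
Coda profile 6-2-2-1 — falls from the nucleus.

yes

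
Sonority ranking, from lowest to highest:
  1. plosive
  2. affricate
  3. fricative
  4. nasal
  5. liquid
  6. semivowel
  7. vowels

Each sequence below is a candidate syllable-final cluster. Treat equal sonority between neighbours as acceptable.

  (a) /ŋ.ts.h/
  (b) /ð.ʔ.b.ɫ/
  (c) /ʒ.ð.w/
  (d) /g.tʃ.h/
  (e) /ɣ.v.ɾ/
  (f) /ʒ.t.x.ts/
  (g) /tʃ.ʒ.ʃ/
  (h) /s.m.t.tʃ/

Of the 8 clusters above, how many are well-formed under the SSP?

0

(a) sonority 4-2-3: ill-formed.
(b) sonority 3-1-1-5: ill-formed.
(c) sonority 3-3-6: ill-formed.
(d) sonority 1-2-3: ill-formed.
(e) sonority 3-3-5: ill-formed.
(f) sonority 3-1-3-2: ill-formed.
(g) sonority 2-3-3: ill-formed.
(h) sonority 3-4-1-2: ill-formed.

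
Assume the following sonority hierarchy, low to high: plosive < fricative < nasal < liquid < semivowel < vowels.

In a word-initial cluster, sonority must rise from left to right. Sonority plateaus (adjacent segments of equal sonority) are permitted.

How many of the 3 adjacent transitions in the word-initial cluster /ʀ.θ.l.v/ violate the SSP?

/ʀ/ is a liquid (sonority 4).
/θ/ is a fricative (sonority 2).
/l/ is a liquid (sonority 4).
/v/ is a fricative (sonority 2).
/ʀ/→/θ/: 4→2 (does not rise) — violation.
/θ/→/l/: 2→4 (rises) — ok.
/l/→/v/: 4→2 (does not rise) — violation.

2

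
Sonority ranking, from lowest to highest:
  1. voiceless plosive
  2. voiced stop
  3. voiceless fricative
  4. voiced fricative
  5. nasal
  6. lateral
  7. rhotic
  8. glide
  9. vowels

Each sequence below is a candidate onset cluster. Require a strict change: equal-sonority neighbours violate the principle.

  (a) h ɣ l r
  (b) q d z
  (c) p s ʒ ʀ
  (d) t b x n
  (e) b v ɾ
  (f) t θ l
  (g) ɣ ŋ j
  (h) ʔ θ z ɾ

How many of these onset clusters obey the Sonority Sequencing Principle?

(a) sonority 3-4-6-7: well-formed.
(b) sonority 1-2-4: well-formed.
(c) sonority 1-3-4-7: well-formed.
(d) sonority 1-2-3-5: well-formed.
(e) sonority 2-4-7: well-formed.
(f) sonority 1-3-6: well-formed.
(g) sonority 4-5-8: well-formed.
(h) sonority 1-3-4-7: well-formed.

8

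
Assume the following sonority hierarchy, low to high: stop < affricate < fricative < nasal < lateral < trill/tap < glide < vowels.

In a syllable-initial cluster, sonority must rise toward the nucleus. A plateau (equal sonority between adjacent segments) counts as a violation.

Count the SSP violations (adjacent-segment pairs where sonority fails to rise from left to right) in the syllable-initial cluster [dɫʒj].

/d/ is a stop (sonority 1).
/ɫ/ is a lateral (sonority 5).
/ʒ/ is a fricative (sonority 3).
/j/ is a glide (sonority 7).
/d/→/ɫ/: 1→5 (rises) — ok.
/ɫ/→/ʒ/: 5→3 (does not rise) — violation.
/ʒ/→/j/: 3→7 (rises) — ok.

1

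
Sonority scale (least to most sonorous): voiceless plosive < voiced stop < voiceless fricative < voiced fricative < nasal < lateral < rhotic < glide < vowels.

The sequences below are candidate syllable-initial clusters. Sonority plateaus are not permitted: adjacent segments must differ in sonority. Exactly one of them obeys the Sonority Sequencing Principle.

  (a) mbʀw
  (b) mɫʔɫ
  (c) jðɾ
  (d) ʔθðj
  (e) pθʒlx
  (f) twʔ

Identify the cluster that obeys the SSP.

d

(a) sonority 5-2-7-8: ill-formed.
(b) sonority 5-6-1-6: ill-formed.
(c) sonority 8-4-7: ill-formed.
(d) sonority 1-3-4-8: well-formed.
(e) sonority 1-3-4-6-3: ill-formed.
(f) sonority 1-8-1: ill-formed.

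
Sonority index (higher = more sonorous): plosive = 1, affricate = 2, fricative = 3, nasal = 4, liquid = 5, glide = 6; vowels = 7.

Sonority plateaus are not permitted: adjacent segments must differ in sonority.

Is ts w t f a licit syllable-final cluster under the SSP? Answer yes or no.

/ts/ is an affricate (sonority 2).
/w/ is a glide (sonority 6).
/t/ is a plosive (sonority 1).
/f/ is a fricative (sonority 3).
The profile is 2-6-1-3. Between /ts/ (2) and /w/ (6) sonority does not fall, so the cluster violates the SSP.

no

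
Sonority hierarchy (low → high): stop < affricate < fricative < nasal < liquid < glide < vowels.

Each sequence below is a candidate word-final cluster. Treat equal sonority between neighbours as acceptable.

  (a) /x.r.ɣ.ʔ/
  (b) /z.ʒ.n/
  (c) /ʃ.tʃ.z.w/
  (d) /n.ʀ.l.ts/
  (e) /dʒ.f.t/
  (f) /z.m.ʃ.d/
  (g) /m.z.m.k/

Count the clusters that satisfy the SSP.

(a) sonority 3-5-3-1: ill-formed.
(b) sonority 3-3-4: ill-formed.
(c) sonority 3-2-3-6: ill-formed.
(d) sonority 4-5-5-2: ill-formed.
(e) sonority 2-3-1: ill-formed.
(f) sonority 3-4-3-1: ill-formed.
(g) sonority 4-3-4-1: ill-formed.

0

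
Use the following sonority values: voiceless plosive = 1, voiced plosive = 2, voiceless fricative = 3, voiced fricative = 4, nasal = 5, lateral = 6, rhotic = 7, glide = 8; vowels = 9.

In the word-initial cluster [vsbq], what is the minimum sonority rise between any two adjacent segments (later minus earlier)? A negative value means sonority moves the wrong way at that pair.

-1

/v/: voiced fricative = 4.
/s/: voiceless fricative = 3.
/b/: voiced plosive = 2.
/q/: voiceless plosive = 1.
/v/→/s/: change -1.
/s/→/b/: change -1.
/b/→/q/: change -1.
Minimum = -1.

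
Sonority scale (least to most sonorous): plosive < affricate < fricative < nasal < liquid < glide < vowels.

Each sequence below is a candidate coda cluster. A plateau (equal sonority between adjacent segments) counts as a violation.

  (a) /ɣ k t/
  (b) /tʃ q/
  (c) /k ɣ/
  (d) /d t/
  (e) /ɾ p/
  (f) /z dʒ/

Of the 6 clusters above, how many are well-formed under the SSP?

(a) sonority 3-1-1: ill-formed.
(b) sonority 2-1: well-formed.
(c) sonority 1-3: ill-formed.
(d) sonority 1-1: ill-formed.
(e) sonority 5-1: well-formed.
(f) sonority 3-2: well-formed.

3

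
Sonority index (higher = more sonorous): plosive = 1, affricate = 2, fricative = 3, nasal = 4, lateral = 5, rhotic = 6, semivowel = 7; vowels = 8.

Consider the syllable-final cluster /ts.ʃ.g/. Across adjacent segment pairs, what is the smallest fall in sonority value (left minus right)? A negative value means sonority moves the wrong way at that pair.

-1

/ts/: affricate = 2.
/ʃ/: fricative = 3.
/g/: plosive = 1.
/ts/→/ʃ/: change -1.
/ʃ/→/g/: change +2.
Minimum = -1.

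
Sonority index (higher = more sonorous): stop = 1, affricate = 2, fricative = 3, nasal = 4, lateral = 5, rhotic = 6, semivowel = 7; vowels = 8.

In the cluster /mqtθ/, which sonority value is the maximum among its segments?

/m/ — nasal, sonority 4.
/q/ — stop, sonority 1.
/t/ — stop, sonority 1.
/θ/ — fricative, sonority 3.
The maximum is 4.

4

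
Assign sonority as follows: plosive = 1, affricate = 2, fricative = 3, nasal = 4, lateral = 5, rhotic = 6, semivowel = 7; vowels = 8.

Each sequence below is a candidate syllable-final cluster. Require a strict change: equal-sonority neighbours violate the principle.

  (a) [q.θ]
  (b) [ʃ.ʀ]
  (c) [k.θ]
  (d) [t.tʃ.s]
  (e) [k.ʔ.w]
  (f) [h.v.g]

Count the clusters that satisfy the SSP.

0

(a) 1-3 → violates
(b) 3-6 → violates
(c) 1-3 → violates
(d) 1-2-3 → violates
(e) 1-1-7 → violates
(f) 3-3-1 → violates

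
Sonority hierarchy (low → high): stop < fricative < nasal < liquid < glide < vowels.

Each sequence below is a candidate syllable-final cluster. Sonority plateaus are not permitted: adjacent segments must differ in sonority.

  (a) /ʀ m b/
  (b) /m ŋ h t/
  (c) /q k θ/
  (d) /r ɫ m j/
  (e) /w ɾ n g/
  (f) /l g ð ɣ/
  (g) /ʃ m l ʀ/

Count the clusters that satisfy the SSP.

2

(a) 4-3-1 → obeys
(b) 3-3-2-1 → violates
(c) 1-1-2 → violates
(d) 4-4-3-5 → violates
(e) 5-4-3-1 → obeys
(f) 4-1-2-2 → violates
(g) 2-3-4-4 → violates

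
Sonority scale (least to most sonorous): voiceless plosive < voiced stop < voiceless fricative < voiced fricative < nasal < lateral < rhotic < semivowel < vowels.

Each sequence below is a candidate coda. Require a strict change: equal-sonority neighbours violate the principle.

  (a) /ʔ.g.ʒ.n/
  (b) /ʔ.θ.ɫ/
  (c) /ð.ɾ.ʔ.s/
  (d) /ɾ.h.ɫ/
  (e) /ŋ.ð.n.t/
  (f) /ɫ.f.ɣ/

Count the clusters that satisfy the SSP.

0

(a) 1-2-4-5 → violates
(b) 1-3-6 → violates
(c) 4-7-1-3 → violates
(d) 7-3-6 → violates
(e) 5-4-5-1 → violates
(f) 6-3-4 → violates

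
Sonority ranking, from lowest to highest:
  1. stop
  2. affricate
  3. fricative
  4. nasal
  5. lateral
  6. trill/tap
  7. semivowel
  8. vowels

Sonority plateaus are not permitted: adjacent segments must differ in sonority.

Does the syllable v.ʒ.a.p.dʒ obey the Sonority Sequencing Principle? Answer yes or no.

no

Onset: /v/ is a fricative (sonority 3), /ʒ/ is a fricative (sonority 3); then the nucleus /a/ (sonority 8).
Onset profile 3-3-8 — does not strictly rise throughout.
Coda: /p/ is a stop (sonority 1), /dʒ/ is an affricate (sonority 2).
Coda profile 8-1-2 — does not strictly fall throughout.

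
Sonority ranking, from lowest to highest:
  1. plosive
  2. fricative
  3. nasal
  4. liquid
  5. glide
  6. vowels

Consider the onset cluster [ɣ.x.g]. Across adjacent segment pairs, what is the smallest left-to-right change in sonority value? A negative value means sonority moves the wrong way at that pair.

/ɣ/ is a fricative (sonority 2).
/x/ is a fricative (sonority 2).
/g/ is a plosive (sonority 1).
/ɣ/→/x/: change +0.
/x/→/g/: change -1.
Minimum = -1.

-1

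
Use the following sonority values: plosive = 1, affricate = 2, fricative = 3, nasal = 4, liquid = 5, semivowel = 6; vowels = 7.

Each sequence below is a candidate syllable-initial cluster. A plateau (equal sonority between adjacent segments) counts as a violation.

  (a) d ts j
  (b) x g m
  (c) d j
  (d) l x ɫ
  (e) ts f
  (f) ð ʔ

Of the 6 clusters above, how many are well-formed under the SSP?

3

(a) 1-2-6 → obeys
(b) 3-1-4 → violates
(c) 1-6 → obeys
(d) 5-3-5 → violates
(e) 2-3 → obeys
(f) 3-1 → violates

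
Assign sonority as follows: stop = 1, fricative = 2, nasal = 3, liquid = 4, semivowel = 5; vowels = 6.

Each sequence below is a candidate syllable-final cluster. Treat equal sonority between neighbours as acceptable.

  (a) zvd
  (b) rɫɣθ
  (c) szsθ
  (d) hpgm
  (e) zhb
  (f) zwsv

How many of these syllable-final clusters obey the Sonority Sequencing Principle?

4

(a) 2-2-1 → obeys
(b) 4-4-2-2 → obeys
(c) 2-2-2-2 → obeys
(d) 2-1-1-3 → violates
(e) 2-2-1 → obeys
(f) 2-5-2-2 → violates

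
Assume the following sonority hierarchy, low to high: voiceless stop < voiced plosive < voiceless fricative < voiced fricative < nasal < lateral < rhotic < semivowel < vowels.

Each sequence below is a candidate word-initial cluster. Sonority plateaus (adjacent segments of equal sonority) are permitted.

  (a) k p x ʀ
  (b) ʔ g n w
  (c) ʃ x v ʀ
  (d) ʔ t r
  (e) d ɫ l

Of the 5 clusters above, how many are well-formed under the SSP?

(a) sonority 1-1-3-7: well-formed.
(b) sonority 1-2-5-8: well-formed.
(c) sonority 3-3-4-7: well-formed.
(d) sonority 1-1-7: well-formed.
(e) sonority 2-6-6: well-formed.

5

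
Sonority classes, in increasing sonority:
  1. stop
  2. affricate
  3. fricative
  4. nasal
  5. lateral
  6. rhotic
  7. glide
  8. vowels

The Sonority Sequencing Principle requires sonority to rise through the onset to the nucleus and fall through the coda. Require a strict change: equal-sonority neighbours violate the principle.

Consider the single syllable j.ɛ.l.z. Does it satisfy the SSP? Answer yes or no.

yes

Onset: /j/ is a glide (sonority 7); then the nucleus /ɛ/ (sonority 8).
Onset profile 7-8 — rises to the nucleus.
Coda: /l/ is a lateral (sonority 5), /z/ is a fricative (sonority 3).
Coda profile 8-5-3 — falls from the nucleus.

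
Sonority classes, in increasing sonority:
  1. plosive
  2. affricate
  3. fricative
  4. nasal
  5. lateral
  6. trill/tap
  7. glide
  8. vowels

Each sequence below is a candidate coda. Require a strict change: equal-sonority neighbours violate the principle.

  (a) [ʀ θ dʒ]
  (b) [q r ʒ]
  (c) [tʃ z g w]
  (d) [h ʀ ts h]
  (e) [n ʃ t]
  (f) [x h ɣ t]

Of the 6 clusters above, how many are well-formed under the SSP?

(a) [ʀ θ dʒ]: profile 6-3-2 — obeys.
(b) [q r ʒ]: profile 1-6-3 — violates.
(c) [tʃ z g w]: profile 2-3-1-7 — violates.
(d) [h ʀ ts h]: profile 3-6-2-3 — violates.
(e) [n ʃ t]: profile 4-3-1 — obeys.
(f) [x h ɣ t]: profile 3-3-3-1 — violates.

2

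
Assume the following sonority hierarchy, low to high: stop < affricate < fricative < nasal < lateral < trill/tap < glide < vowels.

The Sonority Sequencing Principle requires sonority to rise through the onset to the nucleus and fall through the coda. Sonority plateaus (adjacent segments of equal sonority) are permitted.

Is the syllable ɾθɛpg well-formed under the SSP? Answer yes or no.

no

Onset: /ɾ/ is a trill/tap (sonority 6), /θ/ is a fricative (sonority 3); then the nucleus /ɛ/ (sonority 8).
Onset profile 6-3-8 — does not rise throughout.
Coda: /p/ is a stop (sonority 1), /g/ is a stop (sonority 1).
Coda profile 8-1-1 — falls from the nucleus.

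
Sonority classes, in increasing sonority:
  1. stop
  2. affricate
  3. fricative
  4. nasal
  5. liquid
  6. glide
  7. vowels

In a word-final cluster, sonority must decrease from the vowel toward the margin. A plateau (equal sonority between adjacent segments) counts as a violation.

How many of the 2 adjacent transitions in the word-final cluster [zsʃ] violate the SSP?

/z/ — fricative, sonority 3.
/s/ — fricative, sonority 3.
/ʃ/ — fricative, sonority 3.
/z/→/s/: 3→3 (plateau) — violation.
/s/→/ʃ/: 3→3 (plateau) — violation.

2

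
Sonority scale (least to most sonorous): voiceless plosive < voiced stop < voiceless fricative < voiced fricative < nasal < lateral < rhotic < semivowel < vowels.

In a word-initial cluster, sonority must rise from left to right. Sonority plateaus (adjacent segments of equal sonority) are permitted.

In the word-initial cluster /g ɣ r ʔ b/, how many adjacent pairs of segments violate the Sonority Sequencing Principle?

/g/ — voiced stop, sonority 2.
/ɣ/ — voiced fricative, sonority 4.
/r/ — rhotic, sonority 7.
/ʔ/ — voiceless plosive, sonority 1.
/b/ — voiced stop, sonority 2.
/g/→/ɣ/: 2→4 (rises) — ok.
/ɣ/→/r/: 4→7 (rises) — ok.
/r/→/ʔ/: 7→1 (does not rise) — violation.
/ʔ/→/b/: 1→2 (rises) — ok.

1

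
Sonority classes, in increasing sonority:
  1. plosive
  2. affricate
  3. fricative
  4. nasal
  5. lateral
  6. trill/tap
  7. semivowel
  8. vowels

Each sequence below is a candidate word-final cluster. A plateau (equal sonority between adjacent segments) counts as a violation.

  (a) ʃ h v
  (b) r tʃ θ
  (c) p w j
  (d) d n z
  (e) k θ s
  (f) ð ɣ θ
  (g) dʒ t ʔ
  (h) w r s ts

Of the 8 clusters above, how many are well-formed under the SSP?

(a) 3-3-3 → violates
(b) 6-2-3 → violates
(c) 1-7-7 → violates
(d) 1-4-3 → violates
(e) 1-3-3 → violates
(f) 3-3-3 → violates
(g) 2-1-1 → violates
(h) 7-6-3-2 → obeys

1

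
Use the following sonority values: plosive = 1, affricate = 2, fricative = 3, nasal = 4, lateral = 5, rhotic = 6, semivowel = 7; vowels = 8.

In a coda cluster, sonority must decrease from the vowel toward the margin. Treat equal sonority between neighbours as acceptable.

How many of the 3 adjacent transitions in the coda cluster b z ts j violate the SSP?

/b/ is a plosive (sonority 1).
/z/ is a fricative (sonority 3).
/ts/ is an affricate (sonority 2).
/j/ is a semivowel (sonority 7).
/b/→/z/: 1→3 (does not fall) — violation.
/z/→/ts/: 3→2 (falls) — ok.
/ts/→/j/: 2→7 (does not fall) — violation.

2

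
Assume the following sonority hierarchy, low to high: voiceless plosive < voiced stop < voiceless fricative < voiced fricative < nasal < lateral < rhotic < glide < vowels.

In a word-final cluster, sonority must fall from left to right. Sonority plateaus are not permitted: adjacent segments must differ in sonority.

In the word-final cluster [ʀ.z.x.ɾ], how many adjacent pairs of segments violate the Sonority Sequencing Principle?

/ʀ/ — rhotic, sonority 7.
/z/ — voiced fricative, sonority 4.
/x/ — voiceless fricative, sonority 3.
/ɾ/ — rhotic, sonority 7.
/ʀ/→/z/: 7→4 (falls) — ok.
/z/→/x/: 4→3 (falls) — ok.
/x/→/ɾ/: 3→7 (does not fall) — violation.

1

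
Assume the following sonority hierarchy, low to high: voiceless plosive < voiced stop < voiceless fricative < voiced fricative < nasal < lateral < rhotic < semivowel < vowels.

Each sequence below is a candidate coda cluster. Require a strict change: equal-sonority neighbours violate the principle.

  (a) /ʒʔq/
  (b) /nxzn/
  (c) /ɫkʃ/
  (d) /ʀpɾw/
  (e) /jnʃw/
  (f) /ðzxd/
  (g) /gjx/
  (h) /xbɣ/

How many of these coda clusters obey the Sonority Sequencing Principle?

0

(a) sonority 4-1-1: ill-formed.
(b) sonority 5-3-4-5: ill-formed.
(c) sonority 6-1-3: ill-formed.
(d) sonority 7-1-7-8: ill-formed.
(e) sonority 8-5-3-8: ill-formed.
(f) sonority 4-4-3-2: ill-formed.
(g) sonority 2-8-3: ill-formed.
(h) sonority 3-2-4: ill-formed.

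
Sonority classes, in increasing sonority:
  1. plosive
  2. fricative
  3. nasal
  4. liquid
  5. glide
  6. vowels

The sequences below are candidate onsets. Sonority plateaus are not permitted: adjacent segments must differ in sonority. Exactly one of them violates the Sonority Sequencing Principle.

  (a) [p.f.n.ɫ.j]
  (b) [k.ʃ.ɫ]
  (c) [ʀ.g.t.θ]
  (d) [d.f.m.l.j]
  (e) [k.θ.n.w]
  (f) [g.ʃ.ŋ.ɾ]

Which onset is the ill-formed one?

c

(a) sonority 1-2-3-4-5: well-formed.
(b) sonority 1-2-4: well-formed.
(c) sonority 4-1-1-2: ill-formed.
(d) sonority 1-2-3-4-5: well-formed.
(e) sonority 1-2-3-5: well-formed.
(f) sonority 1-2-3-4: well-formed.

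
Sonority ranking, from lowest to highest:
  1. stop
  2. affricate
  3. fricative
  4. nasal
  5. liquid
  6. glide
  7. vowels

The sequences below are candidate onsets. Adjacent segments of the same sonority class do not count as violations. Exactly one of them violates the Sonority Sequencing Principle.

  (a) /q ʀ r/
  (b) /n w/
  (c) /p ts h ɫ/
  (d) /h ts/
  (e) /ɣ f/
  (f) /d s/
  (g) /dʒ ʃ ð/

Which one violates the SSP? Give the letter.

(a) sonority 1-5-5: well-formed.
(b) sonority 4-6: well-formed.
(c) sonority 1-2-3-5: well-formed.
(d) sonority 3-2: ill-formed.
(e) sonority 3-3: well-formed.
(f) sonority 1-3: well-formed.
(g) sonority 2-3-3: well-formed.

d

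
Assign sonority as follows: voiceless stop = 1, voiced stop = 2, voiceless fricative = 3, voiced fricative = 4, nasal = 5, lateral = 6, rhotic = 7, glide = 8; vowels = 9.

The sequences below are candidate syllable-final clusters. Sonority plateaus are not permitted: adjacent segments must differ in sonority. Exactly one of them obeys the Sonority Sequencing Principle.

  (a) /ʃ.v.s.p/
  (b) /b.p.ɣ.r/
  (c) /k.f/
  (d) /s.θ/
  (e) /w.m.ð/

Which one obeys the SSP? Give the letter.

e

(a) 3-4-3-1 → violates
(b) 2-1-4-7 → violates
(c) 1-3 → violates
(d) 3-3 → violates
(e) 8-5-4 → obeys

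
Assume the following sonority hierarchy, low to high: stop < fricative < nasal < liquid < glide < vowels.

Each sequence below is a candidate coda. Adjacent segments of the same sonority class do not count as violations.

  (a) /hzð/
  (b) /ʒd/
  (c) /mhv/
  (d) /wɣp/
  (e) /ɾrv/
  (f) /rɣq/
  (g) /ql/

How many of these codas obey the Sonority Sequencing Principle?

6

(a) 2-2-2 → obeys
(b) 2-1 → obeys
(c) 3-2-2 → obeys
(d) 5-2-1 → obeys
(e) 4-4-2 → obeys
(f) 4-2-1 → obeys
(g) 1-4 → violates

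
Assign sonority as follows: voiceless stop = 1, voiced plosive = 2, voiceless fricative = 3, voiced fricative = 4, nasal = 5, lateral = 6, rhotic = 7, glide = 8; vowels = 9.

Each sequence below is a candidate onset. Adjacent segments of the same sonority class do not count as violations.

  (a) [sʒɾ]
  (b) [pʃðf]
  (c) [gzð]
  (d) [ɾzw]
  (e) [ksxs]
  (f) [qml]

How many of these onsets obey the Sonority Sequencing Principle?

4

(a) sonority 3-4-7: well-formed.
(b) sonority 1-3-4-3: ill-formed.
(c) sonority 2-4-4: well-formed.
(d) sonority 7-4-8: ill-formed.
(e) sonority 1-3-3-3: well-formed.
(f) sonority 1-5-6: well-formed.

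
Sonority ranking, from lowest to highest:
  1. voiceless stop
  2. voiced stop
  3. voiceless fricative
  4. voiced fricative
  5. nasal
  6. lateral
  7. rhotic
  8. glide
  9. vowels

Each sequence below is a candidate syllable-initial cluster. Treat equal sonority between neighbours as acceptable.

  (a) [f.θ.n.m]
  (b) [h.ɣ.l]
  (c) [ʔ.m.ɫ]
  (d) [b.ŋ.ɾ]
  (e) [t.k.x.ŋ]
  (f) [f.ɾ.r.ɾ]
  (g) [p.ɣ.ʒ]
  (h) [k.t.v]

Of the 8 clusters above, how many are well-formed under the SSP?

(a) sonority 3-3-5-5: well-formed.
(b) sonority 3-4-6: well-formed.
(c) sonority 1-5-6: well-formed.
(d) sonority 2-5-7: well-formed.
(e) sonority 1-1-3-5: well-formed.
(f) sonority 3-7-7-7: well-formed.
(g) sonority 1-4-4: well-formed.
(h) sonority 1-1-4: well-formed.

8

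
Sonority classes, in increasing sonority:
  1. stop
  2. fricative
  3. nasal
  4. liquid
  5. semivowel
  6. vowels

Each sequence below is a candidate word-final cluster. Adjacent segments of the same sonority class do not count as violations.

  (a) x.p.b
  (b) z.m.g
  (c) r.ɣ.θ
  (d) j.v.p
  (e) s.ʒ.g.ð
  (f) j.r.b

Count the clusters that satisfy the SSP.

(a) 2-1-1 → obeys
(b) 2-3-1 → violates
(c) 4-2-2 → obeys
(d) 5-2-1 → obeys
(e) 2-2-1-2 → violates
(f) 5-4-1 → obeys

4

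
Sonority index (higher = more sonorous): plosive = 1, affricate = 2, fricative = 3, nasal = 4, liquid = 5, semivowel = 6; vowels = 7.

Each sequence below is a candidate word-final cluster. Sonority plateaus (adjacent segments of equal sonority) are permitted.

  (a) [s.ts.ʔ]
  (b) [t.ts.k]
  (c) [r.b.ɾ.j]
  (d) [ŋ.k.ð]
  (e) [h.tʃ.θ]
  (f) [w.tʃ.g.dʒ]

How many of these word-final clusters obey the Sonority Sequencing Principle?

1

(a) [s.ts.ʔ]: profile 3-2-1 — obeys.
(b) [t.ts.k]: profile 1-2-1 — violates.
(c) [r.b.ɾ.j]: profile 5-1-5-6 — violates.
(d) [ŋ.k.ð]: profile 4-1-3 — violates.
(e) [h.tʃ.θ]: profile 3-2-3 — violates.
(f) [w.tʃ.g.dʒ]: profile 6-2-1-2 — violates.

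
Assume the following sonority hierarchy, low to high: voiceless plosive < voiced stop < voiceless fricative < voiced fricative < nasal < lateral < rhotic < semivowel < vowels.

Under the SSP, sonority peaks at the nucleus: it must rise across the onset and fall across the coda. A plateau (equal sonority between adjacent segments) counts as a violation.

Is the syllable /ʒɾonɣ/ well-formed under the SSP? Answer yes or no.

yes

Onset: /ʒ/ is a voiced fricative (sonority 4), /ɾ/ is a rhotic (sonority 7); then the nucleus /o/ (sonority 9).
Onset profile 4-7-9 — rises to the nucleus.
Coda: /n/ is a nasal (sonority 5), /ɣ/ is a voiced fricative (sonority 4).
Coda profile 9-5-4 — falls from the nucleus.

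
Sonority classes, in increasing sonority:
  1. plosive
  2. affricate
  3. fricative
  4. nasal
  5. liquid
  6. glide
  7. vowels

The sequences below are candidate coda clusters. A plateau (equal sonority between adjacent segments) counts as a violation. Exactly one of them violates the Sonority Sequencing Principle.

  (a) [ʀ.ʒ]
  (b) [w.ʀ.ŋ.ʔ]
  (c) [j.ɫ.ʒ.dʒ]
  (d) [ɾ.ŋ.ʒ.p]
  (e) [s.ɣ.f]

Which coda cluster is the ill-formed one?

(a) [ʀ.ʒ]: profile 5-3 — obeys.
(b) [w.ʀ.ŋ.ʔ]: profile 6-5-4-1 — obeys.
(c) [j.ɫ.ʒ.dʒ]: profile 6-5-3-2 — obeys.
(d) [ɾ.ŋ.ʒ.p]: profile 5-4-3-1 — obeys.
(e) [s.ɣ.f]: profile 3-3-3 — violates.

e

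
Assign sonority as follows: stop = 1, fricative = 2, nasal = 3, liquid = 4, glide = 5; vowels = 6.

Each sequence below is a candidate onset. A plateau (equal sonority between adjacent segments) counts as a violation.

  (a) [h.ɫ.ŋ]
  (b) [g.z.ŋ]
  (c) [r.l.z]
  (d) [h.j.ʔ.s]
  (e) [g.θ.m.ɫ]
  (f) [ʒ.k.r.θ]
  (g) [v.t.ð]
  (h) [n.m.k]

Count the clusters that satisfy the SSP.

(a) sonority 2-4-3: ill-formed.
(b) sonority 1-2-3: well-formed.
(c) sonority 4-4-2: ill-formed.
(d) sonority 2-5-1-2: ill-formed.
(e) sonority 1-2-3-4: well-formed.
(f) sonority 2-1-4-2: ill-formed.
(g) sonority 2-1-2: ill-formed.
(h) sonority 3-3-1: ill-formed.

2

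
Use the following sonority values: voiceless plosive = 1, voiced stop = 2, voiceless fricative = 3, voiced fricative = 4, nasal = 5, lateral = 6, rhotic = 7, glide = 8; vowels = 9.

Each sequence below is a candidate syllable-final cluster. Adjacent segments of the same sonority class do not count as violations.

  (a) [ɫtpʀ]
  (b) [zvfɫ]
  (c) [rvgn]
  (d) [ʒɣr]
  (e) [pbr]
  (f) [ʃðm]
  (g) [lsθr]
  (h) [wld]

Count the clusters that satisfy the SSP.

1

(a) 6-1-1-7 → violates
(b) 4-4-3-6 → violates
(c) 7-4-2-5 → violates
(d) 4-4-7 → violates
(e) 1-2-7 → violates
(f) 3-4-5 → violates
(g) 6-3-3-7 → violates
(h) 8-6-2 → obeys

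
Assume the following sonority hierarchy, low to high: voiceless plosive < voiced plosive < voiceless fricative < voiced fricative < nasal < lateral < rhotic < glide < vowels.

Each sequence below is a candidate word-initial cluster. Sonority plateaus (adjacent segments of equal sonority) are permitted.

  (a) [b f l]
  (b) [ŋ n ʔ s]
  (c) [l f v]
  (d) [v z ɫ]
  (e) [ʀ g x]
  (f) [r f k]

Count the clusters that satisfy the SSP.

2

(a) 2-3-6 → obeys
(b) 5-5-1-3 → violates
(c) 6-3-4 → violates
(d) 4-4-6 → obeys
(e) 7-2-3 → violates
(f) 7-3-1 → violates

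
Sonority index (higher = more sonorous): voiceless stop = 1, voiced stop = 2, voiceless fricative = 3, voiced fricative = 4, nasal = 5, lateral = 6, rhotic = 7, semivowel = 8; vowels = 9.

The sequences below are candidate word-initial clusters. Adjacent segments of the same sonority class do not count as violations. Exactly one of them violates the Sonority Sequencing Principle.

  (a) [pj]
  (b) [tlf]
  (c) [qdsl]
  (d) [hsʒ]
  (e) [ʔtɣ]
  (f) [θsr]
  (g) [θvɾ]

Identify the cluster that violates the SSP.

(a) sonority 1-8: well-formed.
(b) sonority 1-6-3: ill-formed.
(c) sonority 1-2-3-6: well-formed.
(d) sonority 3-3-4: well-formed.
(e) sonority 1-1-4: well-formed.
(f) sonority 3-3-7: well-formed.
(g) sonority 3-4-7: well-formed.

b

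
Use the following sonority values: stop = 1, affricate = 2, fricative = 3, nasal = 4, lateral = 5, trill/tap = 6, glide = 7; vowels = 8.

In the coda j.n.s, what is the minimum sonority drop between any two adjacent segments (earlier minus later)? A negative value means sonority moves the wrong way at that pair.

/j/ — glide, sonority 7.
/n/ — nasal, sonority 4.
/s/ — fricative, sonority 3.
/j/→/n/: change +3.
/n/→/s/: change +1.
Minimum = 1.

1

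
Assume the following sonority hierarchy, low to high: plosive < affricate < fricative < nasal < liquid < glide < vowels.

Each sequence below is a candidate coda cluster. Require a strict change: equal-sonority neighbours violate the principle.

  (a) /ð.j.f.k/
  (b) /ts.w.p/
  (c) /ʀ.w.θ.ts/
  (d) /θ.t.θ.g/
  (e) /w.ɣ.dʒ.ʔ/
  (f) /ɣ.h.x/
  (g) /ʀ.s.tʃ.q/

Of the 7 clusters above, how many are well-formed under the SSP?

(a) sonority 3-6-3-1: ill-formed.
(b) sonority 2-6-1: ill-formed.
(c) sonority 5-6-3-2: ill-formed.
(d) sonority 3-1-3-1: ill-formed.
(e) sonority 6-3-2-1: well-formed.
(f) sonority 3-3-3: ill-formed.
(g) sonority 5-3-2-1: well-formed.

2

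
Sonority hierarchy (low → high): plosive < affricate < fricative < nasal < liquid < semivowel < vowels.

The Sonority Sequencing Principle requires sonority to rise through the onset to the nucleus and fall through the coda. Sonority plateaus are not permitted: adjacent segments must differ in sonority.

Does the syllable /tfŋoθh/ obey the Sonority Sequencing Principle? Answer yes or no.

no

Onset: /t/ is a plosive (sonority 1), /f/ is a fricative (sonority 3), /ŋ/ is a nasal (sonority 4); then the nucleus /o/ (sonority 7).
Onset profile 1-3-4-7 — rises to the nucleus.
Coda: /θ/ is a fricative (sonority 3), /h/ is a fricative (sonority 3).
Coda profile 7-3-3 — does not strictly fall throughout.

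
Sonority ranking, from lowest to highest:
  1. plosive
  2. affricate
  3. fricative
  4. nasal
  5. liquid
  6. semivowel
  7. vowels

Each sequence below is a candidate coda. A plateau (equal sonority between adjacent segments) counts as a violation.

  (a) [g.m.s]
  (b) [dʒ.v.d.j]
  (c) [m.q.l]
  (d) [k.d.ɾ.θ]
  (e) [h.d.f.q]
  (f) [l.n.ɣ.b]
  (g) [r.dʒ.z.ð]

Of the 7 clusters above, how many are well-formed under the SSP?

1

(a) [g.m.s]: profile 1-4-3 — violates.
(b) [dʒ.v.d.j]: profile 2-3-1-6 — violates.
(c) [m.q.l]: profile 4-1-5 — violates.
(d) [k.d.ɾ.θ]: profile 1-1-5-3 — violates.
(e) [h.d.f.q]: profile 3-1-3-1 — violates.
(f) [l.n.ɣ.b]: profile 5-4-3-1 — obeys.
(g) [r.dʒ.z.ð]: profile 5-2-3-3 — violates.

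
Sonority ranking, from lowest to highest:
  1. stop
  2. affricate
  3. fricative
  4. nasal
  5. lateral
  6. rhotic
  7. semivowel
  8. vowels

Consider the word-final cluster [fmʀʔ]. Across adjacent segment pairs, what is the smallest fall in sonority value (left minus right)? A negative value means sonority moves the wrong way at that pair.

-2

/f/ — fricative, sonority 3.
/m/ — nasal, sonority 4.
/ʀ/ — rhotic, sonority 6.
/ʔ/ — stop, sonority 1.
/f/→/m/: change -1.
/m/→/ʀ/: change -2.
/ʀ/→/ʔ/: change +5.
Minimum = -2.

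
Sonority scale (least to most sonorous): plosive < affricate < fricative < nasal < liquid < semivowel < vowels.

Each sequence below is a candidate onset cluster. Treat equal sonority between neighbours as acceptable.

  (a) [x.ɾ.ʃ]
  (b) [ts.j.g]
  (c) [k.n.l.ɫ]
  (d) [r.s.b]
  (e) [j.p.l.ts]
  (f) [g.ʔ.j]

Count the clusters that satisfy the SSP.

2

(a) sonority 3-5-3: ill-formed.
(b) sonority 2-6-1: ill-formed.
(c) sonority 1-4-5-5: well-formed.
(d) sonority 5-3-1: ill-formed.
(e) sonority 6-1-5-2: ill-formed.
(f) sonority 1-1-6: well-formed.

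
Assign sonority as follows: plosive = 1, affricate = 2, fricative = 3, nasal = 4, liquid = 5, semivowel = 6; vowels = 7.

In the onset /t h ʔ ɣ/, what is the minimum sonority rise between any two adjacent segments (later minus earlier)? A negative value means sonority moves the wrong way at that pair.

-2

/t/ — plosive, sonority 1.
/h/ — fricative, sonority 3.
/ʔ/ — plosive, sonority 1.
/ɣ/ — fricative, sonority 3.
/t/→/h/: change +2.
/h/→/ʔ/: change -2.
/ʔ/→/ɣ/: change +2.
Minimum = -2.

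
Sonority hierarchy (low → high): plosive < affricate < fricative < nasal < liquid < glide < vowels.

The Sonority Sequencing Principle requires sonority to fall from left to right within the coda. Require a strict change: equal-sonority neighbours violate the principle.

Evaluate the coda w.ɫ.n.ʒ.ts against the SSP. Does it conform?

yes

/w/: glide = 6.
/ɫ/: liquid = 5.
/n/: nasal = 4.
/ʒ/: fricative = 3.
/ts/: affricate = 2.
The profile 6-5-4-3-2 strictly falls, so the coda satisfies the SSP.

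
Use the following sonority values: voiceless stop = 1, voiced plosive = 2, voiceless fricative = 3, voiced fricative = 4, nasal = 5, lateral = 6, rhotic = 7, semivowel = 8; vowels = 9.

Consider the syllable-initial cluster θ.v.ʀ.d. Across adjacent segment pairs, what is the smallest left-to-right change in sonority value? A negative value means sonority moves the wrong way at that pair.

-5

/θ/ is a voiceless fricative (sonority 3).
/v/ is a voiced fricative (sonority 4).
/ʀ/ is a rhotic (sonority 7).
/d/ is a voiced plosive (sonority 2).
/θ/→/v/: change +1.
/v/→/ʀ/: change +3.
/ʀ/→/d/: change -5.
Minimum = -5.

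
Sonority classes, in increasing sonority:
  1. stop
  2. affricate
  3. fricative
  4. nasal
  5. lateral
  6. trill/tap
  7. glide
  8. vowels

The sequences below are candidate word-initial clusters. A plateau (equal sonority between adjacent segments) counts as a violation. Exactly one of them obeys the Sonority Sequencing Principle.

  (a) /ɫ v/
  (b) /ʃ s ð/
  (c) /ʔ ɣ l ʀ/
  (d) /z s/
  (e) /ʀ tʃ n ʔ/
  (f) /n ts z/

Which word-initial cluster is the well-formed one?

(a) sonority 5-3: ill-formed.
(b) sonority 3-3-3: ill-formed.
(c) sonority 1-3-5-6: well-formed.
(d) sonority 3-3: ill-formed.
(e) sonority 6-2-4-1: ill-formed.
(f) sonority 4-2-3: ill-formed.

c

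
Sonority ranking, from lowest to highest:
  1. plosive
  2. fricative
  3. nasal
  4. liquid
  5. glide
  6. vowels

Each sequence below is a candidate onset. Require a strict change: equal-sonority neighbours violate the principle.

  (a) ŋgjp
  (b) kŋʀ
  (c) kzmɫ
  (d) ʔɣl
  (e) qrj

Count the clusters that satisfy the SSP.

(a) sonority 3-1-5-1: ill-formed.
(b) sonority 1-3-4: well-formed.
(c) sonority 1-2-3-4: well-formed.
(d) sonority 1-2-4: well-formed.
(e) sonority 1-4-5: well-formed.

4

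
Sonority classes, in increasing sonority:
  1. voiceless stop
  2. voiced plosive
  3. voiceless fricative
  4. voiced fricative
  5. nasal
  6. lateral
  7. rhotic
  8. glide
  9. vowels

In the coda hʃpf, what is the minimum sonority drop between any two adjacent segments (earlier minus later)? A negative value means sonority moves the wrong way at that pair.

-2

/h/ is a voiceless fricative (sonority 3).
/ʃ/ is a voiceless fricative (sonority 3).
/p/ is a voiceless stop (sonority 1).
/f/ is a voiceless fricative (sonority 3).
/h/→/ʃ/: change +0.
/ʃ/→/p/: change +2.
/p/→/f/: change -2.
Minimum = -2.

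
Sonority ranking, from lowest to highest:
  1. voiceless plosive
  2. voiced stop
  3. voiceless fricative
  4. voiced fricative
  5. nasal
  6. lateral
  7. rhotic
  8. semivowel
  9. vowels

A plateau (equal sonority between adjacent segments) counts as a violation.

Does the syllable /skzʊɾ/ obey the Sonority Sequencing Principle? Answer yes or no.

Onset: /s/ is a voiceless fricative (sonority 3), /k/ is a voiceless plosive (sonority 1), /z/ is a voiced fricative (sonority 4); then the nucleus /ʊ/ (sonority 9).
Onset profile 3-1-4-9 — does not strictly rise throughout.
Coda: /ɾ/ is a rhotic (sonority 7).
Coda profile 9-7 — falls from the nucleus.

no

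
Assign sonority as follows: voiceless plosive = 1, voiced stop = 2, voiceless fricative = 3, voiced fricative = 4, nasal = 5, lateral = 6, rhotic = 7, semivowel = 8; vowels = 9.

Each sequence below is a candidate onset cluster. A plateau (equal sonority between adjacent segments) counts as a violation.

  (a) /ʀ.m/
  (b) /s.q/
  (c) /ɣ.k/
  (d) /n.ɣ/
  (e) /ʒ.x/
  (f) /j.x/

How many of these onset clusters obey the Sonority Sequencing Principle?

0

(a) sonority 7-5: ill-formed.
(b) sonority 3-1: ill-formed.
(c) sonority 4-1: ill-formed.
(d) sonority 5-4: ill-formed.
(e) sonority 4-3: ill-formed.
(f) sonority 8-3: ill-formed.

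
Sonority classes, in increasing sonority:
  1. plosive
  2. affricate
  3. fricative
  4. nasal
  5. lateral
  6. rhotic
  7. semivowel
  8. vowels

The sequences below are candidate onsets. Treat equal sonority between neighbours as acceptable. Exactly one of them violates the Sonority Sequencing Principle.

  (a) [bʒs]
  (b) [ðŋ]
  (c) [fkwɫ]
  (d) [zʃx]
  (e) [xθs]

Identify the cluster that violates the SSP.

c

(a) sonority 1-3-3: well-formed.
(b) sonority 3-4: well-formed.
(c) sonority 3-1-7-5: ill-formed.
(d) sonority 3-3-3: well-formed.
(e) sonority 3-3-3: well-formed.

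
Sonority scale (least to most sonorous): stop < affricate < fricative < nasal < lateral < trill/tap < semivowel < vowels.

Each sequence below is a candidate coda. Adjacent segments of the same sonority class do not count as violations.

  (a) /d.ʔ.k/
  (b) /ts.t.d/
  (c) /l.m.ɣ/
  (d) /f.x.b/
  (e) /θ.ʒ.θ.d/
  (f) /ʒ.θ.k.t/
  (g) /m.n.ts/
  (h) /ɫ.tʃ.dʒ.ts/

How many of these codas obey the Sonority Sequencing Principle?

(a) 1-1-1 → obeys
(b) 2-1-1 → obeys
(c) 5-4-3 → obeys
(d) 3-3-1 → obeys
(e) 3-3-3-1 → obeys
(f) 3-3-1-1 → obeys
(g) 4-4-2 → obeys
(h) 5-2-2-2 → obeys

8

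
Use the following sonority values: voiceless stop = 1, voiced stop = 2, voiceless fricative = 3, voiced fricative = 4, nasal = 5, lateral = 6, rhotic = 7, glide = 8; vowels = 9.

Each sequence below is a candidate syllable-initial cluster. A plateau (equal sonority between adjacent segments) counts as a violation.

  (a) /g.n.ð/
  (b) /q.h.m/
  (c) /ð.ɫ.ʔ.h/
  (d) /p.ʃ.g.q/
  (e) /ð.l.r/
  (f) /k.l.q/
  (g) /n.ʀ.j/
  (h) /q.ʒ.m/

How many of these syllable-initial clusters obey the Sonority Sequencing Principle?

4

(a) sonority 2-5-4: ill-formed.
(b) sonority 1-3-5: well-formed.
(c) sonority 4-6-1-3: ill-formed.
(d) sonority 1-3-2-1: ill-formed.
(e) sonority 4-6-7: well-formed.
(f) sonority 1-6-1: ill-formed.
(g) sonority 5-7-8: well-formed.
(h) sonority 1-4-5: well-formed.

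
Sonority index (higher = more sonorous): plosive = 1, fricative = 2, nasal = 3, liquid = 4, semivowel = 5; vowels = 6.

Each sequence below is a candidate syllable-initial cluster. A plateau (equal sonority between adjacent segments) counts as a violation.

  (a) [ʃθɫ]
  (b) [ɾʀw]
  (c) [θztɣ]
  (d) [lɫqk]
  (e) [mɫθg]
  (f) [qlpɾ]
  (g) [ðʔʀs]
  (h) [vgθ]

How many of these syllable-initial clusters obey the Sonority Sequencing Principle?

(a) 2-2-4 → violates
(b) 4-4-5 → violates
(c) 2-2-1-2 → violates
(d) 4-4-1-1 → violates
(e) 3-4-2-1 → violates
(f) 1-4-1-4 → violates
(g) 2-1-4-2 → violates
(h) 2-1-2 → violates

0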